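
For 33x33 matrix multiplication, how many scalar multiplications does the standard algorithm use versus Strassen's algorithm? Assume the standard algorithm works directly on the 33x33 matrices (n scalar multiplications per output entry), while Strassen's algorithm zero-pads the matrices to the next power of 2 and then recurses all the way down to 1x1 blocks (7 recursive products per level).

Matrix multiplication for 33x33 matrices:

Strassen's algorithm requires power-of-2 dimensions. Pad 33x33 to 64x64 (next power of 2).

Standard algorithm: 33^3 = 35937 multiplications
Strassen's algorithm: 7^(log2(64)) = 7^6 = 117649 multiplications
Difference: 35937 - 117649 = -81712 (Strassen uses MORE here due to padding overhead — for small or just-over-power-of-2 n, padding can outweigh the per-level savings)

Standard: 35937 multiplications (33^3). Strassen: 117649 multiplications (7^6, after padding to 64x64). Strassen reduces 8 recursive multiplications to 7 at each level.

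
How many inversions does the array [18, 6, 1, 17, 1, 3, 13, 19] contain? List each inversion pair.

Finding inversions in [18, 6, 1, 17, 1, 3, 13, 19]:

(0, 1): arr[0]=18 > arr[1]=6
(0, 2): arr[0]=18 > arr[2]=1
(0, 3): arr[0]=18 > arr[3]=17
(0, 4): arr[0]=18 > arr[4]=1
(0, 5): arr[0]=18 > arr[5]=3
(0, 6): arr[0]=18 > arr[6]=13
(1, 2): arr[1]=6 > arr[2]=1
(1, 4): arr[1]=6 > arr[4]=1
(1, 5): arr[1]=6 > arr[5]=3
(3, 4): arr[3]=17 > arr[4]=1
(3, 5): arr[3]=17 > arr[5]=3
(3, 6): arr[3]=17 > arr[6]=13

Total inversions: 12

The array has 12 inversion(s): (0,1), (0,2), (0,3), (0,4), (0,5), (0,6), (1,2), (1,4), (1,5), (3,4), (3,5), (3,6). Each pair (i,j) satisfies i < j and arr[i] > arr[j].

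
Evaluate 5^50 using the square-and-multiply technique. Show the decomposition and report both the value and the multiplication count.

Computing 5^50 by squaring (build up from 5^1; each line after the first costs one multiplication):

5^1 = 5
5^2 = (5^1)^2 = 5^2 = 25
5^3 = 5 * 5^2 = 5 * 25 = 125
5^6 = (5^3)^2 = 125^2 = 15625
5^12 = (5^6)^2 = 15625^2 = 244140625
5^24 = (5^12)^2 = 244140625^2 = 59604644775390625
5^25 = 5 * 5^24 = 5 * 59604644775390625 = 298023223876953125
5^50 = (5^25)^2 = 298023223876953125^2 = 88817841970012523233890533447265625

Result: 88817841970012523233890533447265625
Multiplications needed: 7 (7 lines after 5^1)

5^50 = 88817841970012523233890533447265625. Using exponentiation by squaring, this requires 7 multiplications. The key idea: if the exponent is even, square the half-power; if odd, multiply by the base once.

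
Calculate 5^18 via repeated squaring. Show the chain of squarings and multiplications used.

Computing 5^18 by squaring (build up from 5^1; each line after the first costs one multiplication):

5^1 = 5
5^2 = (5^1)^2 = 5^2 = 25
5^4 = (5^2)^2 = 25^2 = 625
5^8 = (5^4)^2 = 625^2 = 390625
5^9 = 5 * 5^8 = 5 * 390625 = 1953125
5^18 = (5^9)^2 = 1953125^2 = 3814697265625

Result: 3814697265625
Multiplications needed: 5 (5 lines after 5^1)

5^18 = 3814697265625. Using exponentiation by squaring, this requires 5 multiplications. The key idea: if the exponent is even, square the half-power; if odd, multiply by the base once.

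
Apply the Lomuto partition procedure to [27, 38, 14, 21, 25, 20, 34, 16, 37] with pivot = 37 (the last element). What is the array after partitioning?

Lomuto partition with pivot = 37:

Initial array: [27, 38, 14, 21, 25, 20, 34, 16, 37]

arr[0]=27 <= 37: swap with position 0, array becomes [27, 38, 14, 21, 25, 20, 34, 16, 37]
arr[1]=38 > 37: no swap
arr[2]=14 <= 37: swap with position 1, array becomes [27, 14, 38, 21, 25, 20, 34, 16, 37]
arr[3]=21 <= 37: swap with position 2, array becomes [27, 14, 21, 38, 25, 20, 34, 16, 37]
arr[4]=25 <= 37: swap with position 3, array becomes [27, 14, 21, 25, 38, 20, 34, 16, 37]
arr[5]=20 <= 37: swap with position 4, array becomes [27, 14, 21, 25, 20, 38, 34, 16, 37]
arr[6]=34 <= 37: swap with position 5, array becomes [27, 14, 21, 25, 20, 34, 38, 16, 37]
arr[7]=16 <= 37: swap with position 6, array becomes [27, 14, 21, 25, 20, 34, 16, 38, 37]

Place pivot at position 7: [27, 14, 21, 25, 20, 34, 16, 37, 38]
Pivot position: 7

After partitioning with pivot 37, the array becomes [27, 14, 21, 25, 20, 34, 16, 37, 38]. The pivot is placed at index 7. All elements to the left of the pivot are <= 37, and all elements to the right are > 37.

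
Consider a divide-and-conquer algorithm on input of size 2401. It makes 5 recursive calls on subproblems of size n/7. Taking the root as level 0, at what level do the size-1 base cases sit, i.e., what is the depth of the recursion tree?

For divide and conquer with division factor 7:

Problem sizes at each level:
Level 0: 2401
Level 1: 343
Level 2: 49
Level 3: 7
Level 4: 1

The root is level 0 and the size-1 base case is level 4 (the tree spans levels 0 through 4, i.e. 5 levels counting the root), so the depth is the number of divisions: log_7(2401) = 4

The recursion tree depth is log_7(2401) = 4. At each level, the problem size is divided by 7, so it takes 4 divisions to reduce to a base case of size 1. The algorithm makes 5 recursive calls at each level.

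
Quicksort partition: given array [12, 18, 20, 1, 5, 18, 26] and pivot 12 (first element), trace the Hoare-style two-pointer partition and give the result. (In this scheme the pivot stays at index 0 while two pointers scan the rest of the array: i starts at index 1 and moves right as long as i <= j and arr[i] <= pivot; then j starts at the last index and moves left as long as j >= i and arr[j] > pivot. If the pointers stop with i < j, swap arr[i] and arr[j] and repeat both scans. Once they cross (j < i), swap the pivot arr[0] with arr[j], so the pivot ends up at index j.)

Hoare-style two-pointer partition with pivot = 12:

Initial array: [12, 18, 20, 1, 5, 18, 26]

Pointers start at i = 1, j = 6.
i stops at index 1 (arr[1]=18 > 12), j stops at index 4 (arr[4]=5 <= 12): swap arr[1] and arr[4], array becomes [12, 5, 20, 1, 18, 18, 26]
i stops at index 2 (arr[2]=20 > 12), j stops at index 3 (arr[3]=1 <= 12): swap arr[2] and arr[3], array becomes [12, 5, 1, 20, 18, 18, 26]
i ends at 3, j ends at 2: the pointers have crossed (j < i), so scanning stops.

Swap pivot arr[0] with arr[2] to place pivot at position 2: [1, 5, 12, 20, 18, 18, 26]
Pivot position: 2

After partitioning with pivot 12, the array becomes [1, 5, 12, 20, 18, 18, 26]. The pivot is placed at index 2. All elements to the left of the pivot are <= 12, and all elements to the right are > 12.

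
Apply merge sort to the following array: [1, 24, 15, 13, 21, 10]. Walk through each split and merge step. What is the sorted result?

Merge sort trace:

Split: [1, 24, 15, 13, 21, 10] -> [1, 24, 15] and [13, 21, 10]
  Split: [1, 24, 15] -> [1] and [24, 15]
    Split: [24, 15] -> [24] and [15]
    Merge: [24] + [15] -> [15, 24]
  Merge: [1] + [15, 24] -> [1, 15, 24]
  Split: [13, 21, 10] -> [13] and [21, 10]
    Split: [21, 10] -> [21] and [10]
    Merge: [21] + [10] -> [10, 21]
  Merge: [13] + [10, 21] -> [10, 13, 21]
Merge: [1, 15, 24] + [10, 13, 21] -> [1, 10, 13, 15, 21, 24]

Final sorted array: [1, 10, 13, 15, 21, 24]

The merge sort proceeds by recursively splitting the array and merging sorted halves.
After all merges, the sorted array is [1, 10, 13, 15, 21, 24].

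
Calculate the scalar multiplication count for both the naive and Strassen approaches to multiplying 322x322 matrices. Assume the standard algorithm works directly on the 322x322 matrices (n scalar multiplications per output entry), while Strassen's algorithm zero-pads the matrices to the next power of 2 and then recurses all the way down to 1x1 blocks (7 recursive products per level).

Matrix multiplication for 322x322 matrices:

Strassen's algorithm requires power-of-2 dimensions. Pad 322x322 to 512x512 (next power of 2).

Standard algorithm: 322^3 = 33386248 multiplications
Strassen's algorithm: 7^(log2(512)) = 7^9 = 40353607 multiplications
Difference: 33386248 - 40353607 = -6967359 (Strassen uses MORE here due to padding overhead — for small or just-over-power-of-2 n, padding can outweigh the per-level savings)

Standard: 33386248 multiplications (322^3). Strassen: 40353607 multiplications (7^9, after padding to 512x512). Strassen reduces 8 recursive multiplications to 7 at each level.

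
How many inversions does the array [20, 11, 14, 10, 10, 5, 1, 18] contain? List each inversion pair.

Finding inversions in [20, 11, 14, 10, 10, 5, 1, 18]:

(0, 1): arr[0]=20 > arr[1]=11
(0, 2): arr[0]=20 > arr[2]=14
(0, 3): arr[0]=20 > arr[3]=10
(0, 4): arr[0]=20 > arr[4]=10
(0, 5): arr[0]=20 > arr[5]=5
(0, 6): arr[0]=20 > arr[6]=1
(0, 7): arr[0]=20 > arr[7]=18
(1, 3): arr[1]=11 > arr[3]=10
(1, 4): arr[1]=11 > arr[4]=10
(1, 5): arr[1]=11 > arr[5]=5
(1, 6): arr[1]=11 > arr[6]=1
(2, 3): arr[2]=14 > arr[3]=10
(2, 4): arr[2]=14 > arr[4]=10
(2, 5): arr[2]=14 > arr[5]=5
(2, 6): arr[2]=14 > arr[6]=1
(3, 5): arr[3]=10 > arr[5]=5
(3, 6): arr[3]=10 > arr[6]=1
(4, 5): arr[4]=10 > arr[5]=5
(4, 6): arr[4]=10 > arr[6]=1
(5, 6): arr[5]=5 > arr[6]=1

Total inversions: 20

The array has 20 inversion(s): (0,1), (0,2), (0,3), (0,4), (0,5), (0,6), (0,7), (1,3), (1,4), (1,5), (1,6), (2,3), (2,4), (2,5), (2,6), (3,5), (3,6), (4,5), (4,6), (5,6). Each pair (i,j) satisfies i < j and arr[i] > arr[j].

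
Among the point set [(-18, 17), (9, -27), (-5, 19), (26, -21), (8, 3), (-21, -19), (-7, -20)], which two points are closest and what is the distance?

Computing all pairwise distances among 7 points:

d((-18, 17), (9, -27)) = 51.6236
d((-18, 17), (-5, 19)) = 13.1529 <-- minimum
d((-18, 17), (26, -21)) = 58.1378
d((-18, 17), (8, 3)) = 29.5296
d((-18, 17), (-21, -19)) = 36.1248
d((-18, 17), (-7, -20)) = 38.6005
d((9, -27), (-5, 19)) = 48.0833
d((9, -27), (26, -21)) = 18.0278
d((9, -27), (8, 3)) = 30.0167
d((9, -27), (-21, -19)) = 31.0483
d((9, -27), (-7, -20)) = 17.4642
d((-5, 19), (26, -21)) = 50.6063
d((-5, 19), (8, 3)) = 20.6155
d((-5, 19), (-21, -19)) = 41.2311
d((-5, 19), (-7, -20)) = 39.0512
d((26, -21), (8, 3)) = 30.0
d((26, -21), (-21, -19)) = 47.0425
d((26, -21), (-7, -20)) = 33.0151
d((8, 3), (-21, -19)) = 36.4005
d((8, 3), (-7, -20)) = 27.4591
d((-21, -19), (-7, -20)) = 14.0357

Closest pair: (-18, 17) and (-5, 19) with distance 13.1529

The closest pair is (-18, 17) and (-5, 19) with Euclidean distance 13.1529. For 7 points, brute-force pairwise comparison is shown above. For large n, the divide-and-conquer algorithm (sort by x, recurse on halves, check the dividing strip) achieves O(n log n).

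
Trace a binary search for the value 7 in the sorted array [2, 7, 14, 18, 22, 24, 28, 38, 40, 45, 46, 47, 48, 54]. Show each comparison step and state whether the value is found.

Binary search for 7 in [2, 7, 14, 18, 22, 24, 28, 38, 40, 45, 46, 47, 48, 54]:

lo=0, hi=13, mid=6, arr[mid]=28 -> 28 > 7, search left half
lo=0, hi=5, mid=2, arr[mid]=14 -> 14 > 7, search left half
lo=0, hi=1, mid=0, arr[mid]=2 -> 2 < 7, search right half
lo=1, hi=1, mid=1, arr[mid]=7 -> Found target at index 1!

Binary search finds 7 at index 1 after 4 comparisons. The search repeatedly halves the search space by comparing with the middle element.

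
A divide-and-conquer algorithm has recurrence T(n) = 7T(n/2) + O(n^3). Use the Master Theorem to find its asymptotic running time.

Master Theorem for T(n) = 7T(n/2) + O(n^3):

a = 7, b = 2, c = 3
log_b(a) = log_2(7) = 2.8074

Case 3: c = 3 > log_2(7) = 2.8074
T(n) = O(n^3) = O(n^3)

For T(n) = 7T(n/2) + O(n^3): log_2(7) = 2.8074. This is Case 3 of the Master Theorem (c > log_b(a), work dominated by root), giving O(n^3).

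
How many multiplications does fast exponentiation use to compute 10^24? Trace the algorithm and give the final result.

Computing 10^24 by squaring (build up from 10^1; each line after the first costs one multiplication):

10^1 = 10
10^2 = (10^1)^2 = 10^2 = 100
10^3 = 10 * 10^2 = 10 * 100 = 1000
10^6 = (10^3)^2 = 1000^2 = 1000000
10^12 = (10^6)^2 = 1000000^2 = 1000000000000
10^24 = (10^12)^2 = 1000000000000^2 = 1000000000000000000000000

Result: 1000000000000000000000000
Multiplications needed: 5 (5 lines after 10^1)

10^24 = 1000000000000000000000000. Using exponentiation by squaring, this requires 5 multiplications. The key idea: if the exponent is even, square the half-power; if odd, multiply by the base once.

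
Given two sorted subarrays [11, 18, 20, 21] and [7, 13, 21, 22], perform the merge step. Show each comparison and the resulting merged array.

Merging process:

Compare 11 vs 7: take 7 from right. Merged: [7]
Compare 11 vs 13: take 11 from left. Merged: [7, 11]
Compare 18 vs 13: take 13 from right. Merged: [7, 11, 13]
Compare 18 vs 21: take 18 from left. Merged: [7, 11, 13, 18]
Compare 20 vs 21: take 20 from left. Merged: [7, 11, 13, 18, 20]
Compare 21 vs 21: take 21 from left. Merged: [7, 11, 13, 18, 20, 21]
Append remaining from right: [21, 22]. Merged: [7, 11, 13, 18, 20, 21, 21, 22]

Final merged array: [7, 11, 13, 18, 20, 21, 21, 22]
Total comparisons: 6

The merged array is [7, 11, 13, 18, 20, 21, 21, 22], requiring 6 comparisons. The merge step runs in O(n) time where n is the total number of elements.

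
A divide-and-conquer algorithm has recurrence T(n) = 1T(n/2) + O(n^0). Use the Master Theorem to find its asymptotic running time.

Master Theorem for T(n) = 1T(n/2) + O(n^0):

a = 1, b = 2, c = 0
log_b(a) = log_2(1) = 0.0000

Case 2: c = 0 = log_2(1) = 0.0000
T(n) = O(n^0 log n) = O(log n)

For T(n) = 1T(n/2) + O(n^0): log_2(1) = 0.0000. This is Case 2 of the Master Theorem (c = log_b(a), equal work at all levels), giving O(log n).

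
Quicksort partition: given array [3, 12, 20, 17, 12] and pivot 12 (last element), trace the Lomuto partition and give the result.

Lomuto partition with pivot = 12:

Initial array: [3, 12, 20, 17, 12]

arr[0]=3 <= 12: swap with position 0, array becomes [3, 12, 20, 17, 12]
arr[1]=12 <= 12: swap with position 1, array becomes [3, 12, 20, 17, 12]
arr[2]=20 > 12: no swap
arr[3]=17 > 12: no swap

Place pivot at position 2: [3, 12, 12, 17, 20]
Pivot position: 2

After partitioning with pivot 12, the array becomes [3, 12, 12, 17, 20]. The pivot is placed at index 2. All elements to the left of the pivot are <= 12, and all elements to the right are > 12.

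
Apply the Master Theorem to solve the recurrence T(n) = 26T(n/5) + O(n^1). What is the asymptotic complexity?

Master Theorem for T(n) = 26T(n/5) + O(n^1):

a = 26, b = 5, c = 1
log_b(a) = log_5(26) = 2.0244

Case 1: c = 1 < log_5(26) = 2.0244
T(n) = O(n^(log_5 26))

For T(n) = 26T(n/5) + O(n^1): log_5(26) = 2.0244. This is Case 1 of the Master Theorem (c < log_b(a), work dominated by leaves), giving O(n^(log_5 26)).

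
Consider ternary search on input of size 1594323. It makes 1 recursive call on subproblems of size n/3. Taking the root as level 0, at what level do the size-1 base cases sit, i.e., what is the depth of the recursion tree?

For divide and conquer with division factor 3:

Problem sizes at each level:
Level 0: 1594323
Level 1: 531441
Level 2: 177147
Level 3: 59049
Level 4: 19683
Level 5: 6561
Level 6: 2187
Level 7: 729
Level 8: 243
Level 9: 81
Level 10: 27
Level 11: 9
Level 12: 3
Level 13: 1

The root is level 0 and the size-1 base case is level 13 (the tree spans levels 0 through 13, i.e. 14 levels counting the root), so the depth is the number of divisions: log_3(1594323) = 13

The recursion tree depth is log_3(1594323) = 13. At each level, the problem size is divided by 3, so it takes 13 divisions to reduce to a base case of size 1. The algorithm makes 1 recursive call at each level.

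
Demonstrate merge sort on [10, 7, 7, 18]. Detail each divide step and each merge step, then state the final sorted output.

Merge sort trace:

Split: [10, 7, 7, 18] -> [10, 7] and [7, 18]
  Split: [10, 7] -> [10] and [7]
  Merge: [10] + [7] -> [7, 10]
  Split: [7, 18] -> [7] and [18]
  Merge: [7] + [18] -> [7, 18]
Merge: [7, 10] + [7, 18] -> [7, 7, 10, 18]

Final sorted array: [7, 7, 10, 18]

The merge sort proceeds by recursively splitting the array and merging sorted halves.
After all merges, the sorted array is [7, 7, 10, 18].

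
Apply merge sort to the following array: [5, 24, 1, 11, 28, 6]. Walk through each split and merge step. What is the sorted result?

Merge sort trace:

Split: [5, 24, 1, 11, 28, 6] -> [5, 24, 1] and [11, 28, 6]
  Split: [5, 24, 1] -> [5] and [24, 1]
    Split: [24, 1] -> [24] and [1]
    Merge: [24] + [1] -> [1, 24]
  Merge: [5] + [1, 24] -> [1, 5, 24]
  Split: [11, 28, 6] -> [11] and [28, 6]
    Split: [28, 6] -> [28] and [6]
    Merge: [28] + [6] -> [6, 28]
  Merge: [11] + [6, 28] -> [6, 11, 28]
Merge: [1, 5, 24] + [6, 11, 28] -> [1, 5, 6, 11, 24, 28]

Final sorted array: [1, 5, 6, 11, 24, 28]

The merge sort proceeds by recursively splitting the array and merging sorted halves.
After all merges, the sorted array is [1, 5, 6, 11, 24, 28].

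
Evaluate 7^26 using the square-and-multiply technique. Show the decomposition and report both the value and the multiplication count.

Computing 7^26 by squaring (build up from 7^1; each line after the first costs one multiplication):

7^1 = 7
7^2 = (7^1)^2 = 7^2 = 49
7^3 = 7 * 7^2 = 7 * 49 = 343
7^6 = (7^3)^2 = 343^2 = 117649
7^12 = (7^6)^2 = 117649^2 = 13841287201
7^13 = 7 * 7^12 = 7 * 13841287201 = 96889010407
7^26 = (7^13)^2 = 96889010407^2 = 9387480337647754305649

Result: 9387480337647754305649
Multiplications needed: 6 (6 lines after 7^1)

7^26 = 9387480337647754305649. Using exponentiation by squaring, this requires 6 multiplications. The key idea: if the exponent is even, square the half-power; if odd, multiply by the base once.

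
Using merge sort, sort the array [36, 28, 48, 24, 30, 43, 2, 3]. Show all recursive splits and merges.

Merge sort trace:

Split: [36, 28, 48, 24, 30, 43, 2, 3] -> [36, 28, 48, 24] and [30, 43, 2, 3]
  Split: [36, 28, 48, 24] -> [36, 28] and [48, 24]
    Split: [36, 28] -> [36] and [28]
    Merge: [36] + [28] -> [28, 36]
    Split: [48, 24] -> [48] and [24]
    Merge: [48] + [24] -> [24, 48]
  Merge: [28, 36] + [24, 48] -> [24, 28, 36, 48]
  Split: [30, 43, 2, 3] -> [30, 43] and [2, 3]
    Split: [30, 43] -> [30] and [43]
    Merge: [30] + [43] -> [30, 43]
    Split: [2, 3] -> [2] and [3]
    Merge: [2] + [3] -> [2, 3]
  Merge: [30, 43] + [2, 3] -> [2, 3, 30, 43]
Merge: [24, 28, 36, 48] + [2, 3, 30, 43] -> [2, 3, 24, 28, 30, 36, 43, 48]

Final sorted array: [2, 3, 24, 28, 30, 36, 43, 48]

The merge sort proceeds by recursively splitting the array and merging sorted halves.
After all merges, the sorted array is [2, 3, 24, 28, 30, 36, 43, 48].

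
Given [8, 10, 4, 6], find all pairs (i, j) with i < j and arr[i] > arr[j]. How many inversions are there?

Finding inversions in [8, 10, 4, 6]:

(0, 2): arr[0]=8 > arr[2]=4
(0, 3): arr[0]=8 > arr[3]=6
(1, 2): arr[1]=10 > arr[2]=4
(1, 3): arr[1]=10 > arr[3]=6

Total inversions: 4

The array has 4 inversion(s): (0,2), (0,3), (1,2), (1,3). Each pair (i,j) satisfies i < j and arr[i] > arr[j].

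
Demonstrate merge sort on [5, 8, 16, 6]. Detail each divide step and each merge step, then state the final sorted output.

Merge sort trace:

Split: [5, 8, 16, 6] -> [5, 8] and [16, 6]
  Split: [5, 8] -> [5] and [8]
  Merge: [5] + [8] -> [5, 8]
  Split: [16, 6] -> [16] and [6]
  Merge: [16] + [6] -> [6, 16]
Merge: [5, 8] + [6, 16] -> [5, 6, 8, 16]

Final sorted array: [5, 6, 8, 16]

The merge sort proceeds by recursively splitting the array and merging sorted halves.
After all merges, the sorted array is [5, 6, 8, 16].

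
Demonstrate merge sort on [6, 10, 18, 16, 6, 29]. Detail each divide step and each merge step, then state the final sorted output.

Merge sort trace:

Split: [6, 10, 18, 16, 6, 29] -> [6, 10, 18] and [16, 6, 29]
  Split: [6, 10, 18] -> [6] and [10, 18]
    Split: [10, 18] -> [10] and [18]
    Merge: [10] + [18] -> [10, 18]
  Merge: [6] + [10, 18] -> [6, 10, 18]
  Split: [16, 6, 29] -> [16] and [6, 29]
    Split: [6, 29] -> [6] and [29]
    Merge: [6] + [29] -> [6, 29]
  Merge: [16] + [6, 29] -> [6, 16, 29]
Merge: [6, 10, 18] + [6, 16, 29] -> [6, 6, 10, 16, 18, 29]

Final sorted array: [6, 6, 10, 16, 18, 29]

The merge sort proceeds by recursively splitting the array and merging sorted halves.
After all merges, the sorted array is [6, 6, 10, 16, 18, 29].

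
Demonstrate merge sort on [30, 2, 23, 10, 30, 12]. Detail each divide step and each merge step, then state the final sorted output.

Merge sort trace:

Split: [30, 2, 23, 10, 30, 12] -> [30, 2, 23] and [10, 30, 12]
  Split: [30, 2, 23] -> [30] and [2, 23]
    Split: [2, 23] -> [2] and [23]
    Merge: [2] + [23] -> [2, 23]
  Merge: [30] + [2, 23] -> [2, 23, 30]
  Split: [10, 30, 12] -> [10] and [30, 12]
    Split: [30, 12] -> [30] and [12]
    Merge: [30] + [12] -> [12, 30]
  Merge: [10] + [12, 30] -> [10, 12, 30]
Merge: [2, 23, 30] + [10, 12, 30] -> [2, 10, 12, 23, 30, 30]

Final sorted array: [2, 10, 12, 23, 30, 30]

The merge sort proceeds by recursively splitting the array and merging sorted halves.
After all merges, the sorted array is [2, 10, 12, 23, 30, 30].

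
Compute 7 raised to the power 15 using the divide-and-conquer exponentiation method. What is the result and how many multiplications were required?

Computing 7^15 by squaring (build up from 7^1; each line after the first costs one multiplication):

7^1 = 7
7^2 = (7^1)^2 = 7^2 = 49
7^3 = 7 * 7^2 = 7 * 49 = 343
7^6 = (7^3)^2 = 343^2 = 117649
7^7 = 7 * 7^6 = 7 * 117649 = 823543
7^14 = (7^7)^2 = 823543^2 = 678223072849
7^15 = 7 * 7^14 = 7 * 678223072849 = 4747561509943

Result: 4747561509943
Multiplications needed: 6 (6 lines after 7^1)

7^15 = 4747561509943. Using exponentiation by squaring, this requires 6 multiplications. The key idea: if the exponent is even, square the half-power; if odd, multiply by the base once.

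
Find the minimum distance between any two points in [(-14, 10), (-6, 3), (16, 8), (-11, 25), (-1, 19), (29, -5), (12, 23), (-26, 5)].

Computing all pairwise distances among 8 points:

d((-14, 10), (-6, 3)) = 10.6301 <-- minimum
d((-14, 10), (16, 8)) = 30.0666
d((-14, 10), (-11, 25)) = 15.2971
d((-14, 10), (-1, 19)) = 15.8114
d((-14, 10), (29, -5)) = 45.5412
d((-14, 10), (12, 23)) = 29.0689
d((-14, 10), (-26, 5)) = 13.0
d((-6, 3), (16, 8)) = 22.561
d((-6, 3), (-11, 25)) = 22.561
d((-6, 3), (-1, 19)) = 16.7631
d((-6, 3), (29, -5)) = 35.9026
d((-6, 3), (12, 23)) = 26.9072
d((-6, 3), (-26, 5)) = 20.0998
d((16, 8), (-11, 25)) = 31.9061
d((16, 8), (-1, 19)) = 20.2485
d((16, 8), (29, -5)) = 18.3848
d((16, 8), (12, 23)) = 15.5242
d((16, 8), (-26, 5)) = 42.107
d((-11, 25), (-1, 19)) = 11.6619
d((-11, 25), (29, -5)) = 50.0
d((-11, 25), (12, 23)) = 23.0868
d((-11, 25), (-26, 5)) = 25.0
d((-1, 19), (29, -5)) = 38.4187
d((-1, 19), (12, 23)) = 13.6015
d((-1, 19), (-26, 5)) = 28.6531
d((29, -5), (12, 23)) = 32.7567
d((29, -5), (-26, 5)) = 55.9017
d((12, 23), (-26, 5)) = 42.0476

Closest pair: (-14, 10) and (-6, 3) with distance 10.6301

The closest pair is (-14, 10) and (-6, 3) with Euclidean distance 10.6301. For 8 points, brute-force pairwise comparison is shown above. For large n, the divide-and-conquer algorithm (sort by x, recurse on halves, check the dividing strip) achieves O(n log n).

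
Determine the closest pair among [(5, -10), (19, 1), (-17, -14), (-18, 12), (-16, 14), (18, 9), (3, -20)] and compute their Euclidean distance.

Computing all pairwise distances among 7 points:

d((5, -10), (19, 1)) = 17.8045
d((5, -10), (-17, -14)) = 22.3607
d((5, -10), (-18, 12)) = 31.8277
d((5, -10), (-16, 14)) = 31.8904
d((5, -10), (18, 9)) = 23.0217
d((5, -10), (3, -20)) = 10.198
d((19, 1), (-17, -14)) = 39.0
d((19, 1), (-18, 12)) = 38.6005
d((19, 1), (-16, 14)) = 37.3363
d((19, 1), (18, 9)) = 8.0623
d((19, 1), (3, -20)) = 26.4008
d((-17, -14), (-18, 12)) = 26.0192
d((-17, -14), (-16, 14)) = 28.0179
d((-17, -14), (18, 9)) = 41.8808
d((-17, -14), (3, -20)) = 20.8806
d((-18, 12), (-16, 14)) = 2.8284 <-- minimum
d((-18, 12), (18, 9)) = 36.1248
d((-18, 12), (3, -20)) = 38.2753
d((-16, 14), (18, 9)) = 34.3657
d((-16, 14), (3, -20)) = 38.9487
d((18, 9), (3, -20)) = 32.6497

Closest pair: (-18, 12) and (-16, 14) with distance 2.8284

The closest pair is (-18, 12) and (-16, 14) with Euclidean distance 2.8284. For 7 points, brute-force pairwise comparison is shown above. For large n, the divide-and-conquer algorithm (sort by x, recurse on halves, check the dividing strip) achieves O(n log n).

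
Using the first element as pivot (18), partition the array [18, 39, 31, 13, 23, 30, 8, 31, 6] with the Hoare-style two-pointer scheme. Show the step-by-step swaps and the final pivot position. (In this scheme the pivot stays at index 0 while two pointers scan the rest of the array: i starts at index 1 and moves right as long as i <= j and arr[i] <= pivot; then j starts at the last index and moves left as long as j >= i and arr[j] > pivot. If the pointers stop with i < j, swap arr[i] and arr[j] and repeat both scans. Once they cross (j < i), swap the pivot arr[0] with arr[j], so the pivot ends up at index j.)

Hoare-style two-pointer partition with pivot = 18:

Initial array: [18, 39, 31, 13, 23, 30, 8, 31, 6]

Pointers start at i = 1, j = 8.
i stops at index 1 (arr[1]=39 > 18), j stops at index 8 (arr[8]=6 <= 18): swap arr[1] and arr[8], array becomes [18, 6, 31, 13, 23, 30, 8, 31, 39]
i stops at index 2 (arr[2]=31 > 18), j stops at index 6 (arr[6]=8 <= 18): swap arr[2] and arr[6], array becomes [18, 6, 8, 13, 23, 30, 31, 31, 39]
i ends at 4, j ends at 3: the pointers have crossed (j < i), so scanning stops.

Swap pivot arr[0] with arr[3] to place pivot at position 3: [13, 6, 8, 18, 23, 30, 31, 31, 39]
Pivot position: 3

After partitioning with pivot 18, the array becomes [13, 6, 8, 18, 23, 30, 31, 31, 39]. The pivot is placed at index 3. All elements to the left of the pivot are <= 18, and all elements to the right are > 18.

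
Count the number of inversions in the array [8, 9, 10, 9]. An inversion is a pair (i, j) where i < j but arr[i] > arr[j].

Finding inversions in [8, 9, 10, 9]:

(2, 3): arr[2]=10 > arr[3]=9

Total inversions: 1

The array has 1 inversion(s): (2,3). Each pair (i,j) satisfies i < j and arr[i] > arr[j].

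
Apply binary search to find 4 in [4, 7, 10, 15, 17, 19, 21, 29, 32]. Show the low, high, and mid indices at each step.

Binary search for 4 in [4, 7, 10, 15, 17, 19, 21, 29, 32]:

lo=0, hi=8, mid=4, arr[mid]=17 -> 17 > 4, search left half
lo=0, hi=3, mid=1, arr[mid]=7 -> 7 > 4, search left half
lo=0, hi=0, mid=0, arr[mid]=4 -> Found target at index 0!

Binary search finds 4 at index 0 after 3 comparisons. The search repeatedly halves the search space by comparing with the middle element.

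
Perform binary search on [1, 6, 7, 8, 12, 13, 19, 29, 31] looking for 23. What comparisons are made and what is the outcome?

Binary search for 23 in [1, 6, 7, 8, 12, 13, 19, 29, 31]:

lo=0, hi=8, mid=4, arr[mid]=12 -> 12 < 23, search right half
lo=5, hi=8, mid=6, arr[mid]=19 -> 19 < 23, search right half
lo=7, hi=8, mid=7, arr[mid]=29 -> 29 > 23, search left half
lo=7 > hi=6, target 23 not found

Binary search determines that 23 is not in the array after 3 comparisons. The search space was exhausted without finding the target.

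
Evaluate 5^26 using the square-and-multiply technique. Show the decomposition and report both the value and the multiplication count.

Computing 5^26 by squaring (build up from 5^1; each line after the first costs one multiplication):

5^1 = 5
5^2 = (5^1)^2 = 5^2 = 25
5^3 = 5 * 5^2 = 5 * 25 = 125
5^6 = (5^3)^2 = 125^2 = 15625
5^12 = (5^6)^2 = 15625^2 = 244140625
5^13 = 5 * 5^12 = 5 * 244140625 = 1220703125
5^26 = (5^13)^2 = 1220703125^2 = 1490116119384765625

Result: 1490116119384765625
Multiplications needed: 6 (6 lines after 5^1)

5^26 = 1490116119384765625. Using exponentiation by squaring, this requires 6 multiplications. The key idea: if the exponent is even, square the half-power; if odd, multiply by the base once.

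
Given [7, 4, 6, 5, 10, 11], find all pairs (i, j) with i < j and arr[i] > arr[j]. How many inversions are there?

Finding inversions in [7, 4, 6, 5, 10, 11]:

(0, 1): arr[0]=7 > arr[1]=4
(0, 2): arr[0]=7 > arr[2]=6
(0, 3): arr[0]=7 > arr[3]=5
(2, 3): arr[2]=6 > arr[3]=5

Total inversions: 4

The array has 4 inversion(s): (0,1), (0,2), (0,3), (2,3). Each pair (i,j) satisfies i < j and arr[i] > arr[j].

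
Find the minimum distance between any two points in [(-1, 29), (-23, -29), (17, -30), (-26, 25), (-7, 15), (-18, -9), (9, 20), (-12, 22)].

Computing all pairwise distances among 8 points:

d((-1, 29), (-23, -29)) = 62.0322
d((-1, 29), (17, -30)) = 61.6847
d((-1, 29), (-26, 25)) = 25.318
d((-1, 29), (-7, 15)) = 15.2315
d((-1, 29), (-18, -9)) = 41.6293
d((-1, 29), (9, 20)) = 13.4536
d((-1, 29), (-12, 22)) = 13.0384
d((-23, -29), (17, -30)) = 40.0125
d((-23, -29), (-26, 25)) = 54.0833
d((-23, -29), (-7, 15)) = 46.8188
d((-23, -29), (-18, -9)) = 20.6155
d((-23, -29), (9, 20)) = 58.5235
d((-23, -29), (-12, 22)) = 52.1728
d((17, -30), (-26, 25)) = 69.814
d((17, -30), (-7, 15)) = 51.0
d((17, -30), (-18, -9)) = 40.8167
d((17, -30), (9, 20)) = 50.636
d((17, -30), (-12, 22)) = 59.5399
d((-26, 25), (-7, 15)) = 21.4709
d((-26, 25), (-18, -9)) = 34.9285
d((-26, 25), (9, 20)) = 35.3553
d((-26, 25), (-12, 22)) = 14.3178
d((-7, 15), (-18, -9)) = 26.4008
d((-7, 15), (9, 20)) = 16.7631
d((-7, 15), (-12, 22)) = 8.6023 <-- minimum
d((-18, -9), (9, 20)) = 39.6232
d((-18, -9), (-12, 22)) = 31.5753
d((9, 20), (-12, 22)) = 21.095

Closest pair: (-7, 15) and (-12, 22) with distance 8.6023

The closest pair is (-7, 15) and (-12, 22) with Euclidean distance 8.6023. For 8 points, brute-force pairwise comparison is shown above. For large n, the divide-and-conquer algorithm (sort by x, recurse on halves, check the dividing strip) achieves O(n log n).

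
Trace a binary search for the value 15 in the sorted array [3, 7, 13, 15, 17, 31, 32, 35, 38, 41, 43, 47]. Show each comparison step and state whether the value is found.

Binary search for 15 in [3, 7, 13, 15, 17, 31, 32, 35, 38, 41, 43, 47]:

lo=0, hi=11, mid=5, arr[mid]=31 -> 31 > 15, search left half
lo=0, hi=4, mid=2, arr[mid]=13 -> 13 < 15, search right half
lo=3, hi=4, mid=3, arr[mid]=15 -> Found target at index 3!

Binary search finds 15 at index 3 after 3 comparisons. The search repeatedly halves the search space by comparing with the middle element.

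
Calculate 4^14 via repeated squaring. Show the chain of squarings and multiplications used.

Computing 4^14 by squaring (build up from 4^1; each line after the first costs one multiplication):

4^1 = 4
4^2 = (4^1)^2 = 4^2 = 16
4^3 = 4 * 4^2 = 4 * 16 = 64
4^6 = (4^3)^2 = 64^2 = 4096
4^7 = 4 * 4^6 = 4 * 4096 = 16384
4^14 = (4^7)^2 = 16384^2 = 268435456

Result: 268435456
Multiplications needed: 5 (5 lines after 4^1)

4^14 = 268435456. Using exponentiation by squaring, this requires 5 multiplications. The key idea: if the exponent is even, square the half-power; if odd, multiply by the base once.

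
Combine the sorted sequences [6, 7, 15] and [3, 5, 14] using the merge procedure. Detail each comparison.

Merging process:

Compare 6 vs 3: take 3 from right. Merged: [3]
Compare 6 vs 5: take 5 from right. Merged: [3, 5]
Compare 6 vs 14: take 6 from left. Merged: [3, 5, 6]
Compare 7 vs 14: take 7 from left. Merged: [3, 5, 6, 7]
Compare 15 vs 14: take 14 from right. Merged: [3, 5, 6, 7, 14]
Append remaining from left: [15]. Merged: [3, 5, 6, 7, 14, 15]

Final merged array: [3, 5, 6, 7, 14, 15]
Total comparisons: 5

The merged array is [3, 5, 6, 7, 14, 15], requiring 5 comparisons. The merge step runs in O(n) time where n is the total number of elements.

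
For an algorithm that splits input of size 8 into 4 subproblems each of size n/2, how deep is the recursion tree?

For divide and conquer with division factor 2:

Problem sizes at each level:
Level 0: 8
Level 1: 4
Level 2: 2
Level 3: 1

The root is level 0 and the size-1 base case is level 3 (the tree spans levels 0 through 3, i.e. 4 levels counting the root), so the depth is the number of divisions: log_2(8) = 3

The recursion tree depth is log_2(8) = 3. At each level, the problem size is divided by 2, so it takes 3 divisions to reduce to a base case of size 1. The algorithm makes 4 recursive calls at each level.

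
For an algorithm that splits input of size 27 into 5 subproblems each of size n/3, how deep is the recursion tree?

For divide and conquer with division factor 3:

Problem sizes at each level:
Level 0: 27
Level 1: 9
Level 2: 3
Level 3: 1

The root is level 0 and the size-1 base case is level 3 (the tree spans levels 0 through 3, i.e. 4 levels counting the root), so the depth is the number of divisions: log_3(27) = 3

The recursion tree depth is log_3(27) = 3. At each level, the problem size is divided by 3, so it takes 3 divisions to reduce to a base case of size 1. The algorithm makes 5 recursive calls at each level.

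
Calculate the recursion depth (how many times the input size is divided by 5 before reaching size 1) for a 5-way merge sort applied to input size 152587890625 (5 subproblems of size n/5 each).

For divide and conquer with division factor 5:

Problem sizes at each level:
Level 0: 152587890625
Level 1: 30517578125
Level 2: 6103515625
Level 3: 1220703125
Level 4: 244140625
Level 5: 48828125
Level 6: 9765625
Level 7: 1953125
Level 8: 390625
Level 9: 78125
Level 10: 15625
Level 11: 3125
Level 12: 625
Level 13: 125
Level 14: 25
Level 15: 5
Level 16: 1

The root is level 0 and the size-1 base case is level 16 (the tree spans levels 0 through 16, i.e. 17 levels counting the root), so the depth is the number of divisions: log_5(152587890625) = 16

The recursion tree depth is log_5(152587890625) = 16. At each level, the problem size is divided by 5, so it takes 16 divisions to reduce to a base case of size 1. The algorithm makes 5 recursive calls at each level.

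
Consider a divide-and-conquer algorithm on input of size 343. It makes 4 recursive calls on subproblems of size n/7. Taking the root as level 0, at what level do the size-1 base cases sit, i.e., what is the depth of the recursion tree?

For divide and conquer with division factor 7:

Problem sizes at each level:
Level 0: 343
Level 1: 49
Level 2: 7
Level 3: 1

The root is level 0 and the size-1 base case is level 3 (the tree spans levels 0 through 3, i.e. 4 levels counting the root), so the depth is the number of divisions: log_7(343) = 3

The recursion tree depth is log_7(343) = 3. At each level, the problem size is divided by 7, so it takes 3 divisions to reduce to a base case of size 1. The algorithm makes 4 recursive calls at each level.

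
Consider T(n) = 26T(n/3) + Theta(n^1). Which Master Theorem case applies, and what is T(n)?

Master Theorem for T(n) = 26T(n/3) + O(n^1):

a = 26, b = 3, c = 1
log_b(a) = log_3(26) = 2.9656

Case 1: c = 1 < log_3(26) = 2.9656
T(n) = O(n^(log_3 26))

For T(n) = 26T(n/3) + O(n^1): log_3(26) = 2.9656. This is Case 1 of the Master Theorem (c < log_b(a), work dominated by leaves), giving O(n^(log_3 26)).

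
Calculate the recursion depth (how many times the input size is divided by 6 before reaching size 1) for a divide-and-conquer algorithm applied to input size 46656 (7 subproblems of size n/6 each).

For divide and conquer with division factor 6:

Problem sizes at each level:
Level 0: 46656
Level 1: 7776
Level 2: 1296
Level 3: 216
Level 4: 36
Level 5: 6
Level 6: 1

The root is level 0 and the size-1 base case is level 6 (the tree spans levels 0 through 6, i.e. 7 levels counting the root), so the depth is the number of divisions: log_6(46656) = 6

The recursion tree depth is log_6(46656) = 6. At each level, the problem size is divided by 6, so it takes 6 divisions to reduce to a base case of size 1. The algorithm makes 7 recursive calls at each level.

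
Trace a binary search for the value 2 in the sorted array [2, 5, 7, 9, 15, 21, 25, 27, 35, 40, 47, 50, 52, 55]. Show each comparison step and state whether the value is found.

Binary search for 2 in [2, 5, 7, 9, 15, 21, 25, 27, 35, 40, 47, 50, 52, 55]:

lo=0, hi=13, mid=6, arr[mid]=25 -> 25 > 2, search left half
lo=0, hi=5, mid=2, arr[mid]=7 -> 7 > 2, search left half
lo=0, hi=1, mid=0, arr[mid]=2 -> Found target at index 0!

Binary search finds 2 at index 0 after 3 comparisons. The search repeatedly halves the search space by comparing with the middle element.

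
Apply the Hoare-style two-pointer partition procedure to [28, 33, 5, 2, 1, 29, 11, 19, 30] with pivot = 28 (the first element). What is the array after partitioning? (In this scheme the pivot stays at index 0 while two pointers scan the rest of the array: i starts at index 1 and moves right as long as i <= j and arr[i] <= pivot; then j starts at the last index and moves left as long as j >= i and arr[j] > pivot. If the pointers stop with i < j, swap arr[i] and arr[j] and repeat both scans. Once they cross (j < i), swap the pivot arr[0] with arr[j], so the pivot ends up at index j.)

Hoare-style two-pointer partition with pivot = 28:

Initial array: [28, 33, 5, 2, 1, 29, 11, 19, 30]

Pointers start at i = 1, j = 8.
i stops at index 1 (arr[1]=33 > 28), j stops at index 7 (arr[7]=19 <= 28): swap arr[1] and arr[7], array becomes [28, 19, 5, 2, 1, 29, 11, 33, 30]
i stops at index 5 (arr[5]=29 > 28), j stops at index 6 (arr[6]=11 <= 28): swap arr[5] and arr[6], array becomes [28, 19, 5, 2, 1, 11, 29, 33, 30]
i ends at 6, j ends at 5: the pointers have crossed (j < i), so scanning stops.

Swap pivot arr[0] with arr[5] to place pivot at position 5: [11, 19, 5, 2, 1, 28, 29, 33, 30]
Pivot position: 5

After partitioning with pivot 28, the array becomes [11, 19, 5, 2, 1, 28, 29, 33, 30]. The pivot is placed at index 5. All elements to the left of the pivot are <= 28, and all elements to the right are > 28.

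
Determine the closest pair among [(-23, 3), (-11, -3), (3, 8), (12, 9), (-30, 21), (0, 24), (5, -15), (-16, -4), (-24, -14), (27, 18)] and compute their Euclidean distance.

Computing all pairwise distances among 10 points:

d((-23, 3), (-11, -3)) = 13.4164
d((-23, 3), (3, 8)) = 26.4764
d((-23, 3), (12, 9)) = 35.5106
d((-23, 3), (-30, 21)) = 19.3132
d((-23, 3), (0, 24)) = 31.1448
d((-23, 3), (5, -15)) = 33.2866
d((-23, 3), (-16, -4)) = 9.8995
d((-23, 3), (-24, -14)) = 17.0294
d((-23, 3), (27, 18)) = 52.2015
d((-11, -3), (3, 8)) = 17.8045
d((-11, -3), (12, 9)) = 25.9422
d((-11, -3), (-30, 21)) = 30.6105
d((-11, -3), (0, 24)) = 29.1548
d((-11, -3), (5, -15)) = 20.0
d((-11, -3), (-16, -4)) = 5.099 <-- minimum
d((-11, -3), (-24, -14)) = 17.0294
d((-11, -3), (27, 18)) = 43.4166
d((3, 8), (12, 9)) = 9.0554
d((3, 8), (-30, 21)) = 35.4683
d((3, 8), (0, 24)) = 16.2788
d((3, 8), (5, -15)) = 23.0868
d((3, 8), (-16, -4)) = 22.4722
d((3, 8), (-24, -14)) = 34.8281
d((3, 8), (27, 18)) = 26.0
d((12, 9), (-30, 21)) = 43.6807
d((12, 9), (0, 24)) = 19.2094
d((12, 9), (5, -15)) = 25.0
d((12, 9), (-16, -4)) = 30.8707
d((12, 9), (-24, -14)) = 42.72
d((12, 9), (27, 18)) = 17.4929
d((-30, 21), (0, 24)) = 30.1496
d((-30, 21), (5, -15)) = 50.2096
d((-30, 21), (-16, -4)) = 28.6531
d((-30, 21), (-24, -14)) = 35.5106
d((-30, 21), (27, 18)) = 57.0789
d((0, 24), (5, -15)) = 39.3192
d((0, 24), (-16, -4)) = 32.249
d((0, 24), (-24, -14)) = 44.9444
d((0, 24), (27, 18)) = 27.6586
d((5, -15), (-16, -4)) = 23.7065
d((5, -15), (-24, -14)) = 29.0172
d((5, -15), (27, 18)) = 39.6611
d((-16, -4), (-24, -14)) = 12.8062
d((-16, -4), (27, 18)) = 48.3011
d((-24, -14), (27, 18)) = 60.208

Closest pair: (-11, -3) and (-16, -4) with distance 5.099

The closest pair is (-11, -3) and (-16, -4) with Euclidean distance 5.099. For 10 points, brute-force pairwise comparison is shown above. For large n, the divide-and-conquer algorithm (sort by x, recurse on halves, check the dividing strip) achieves O(n log n).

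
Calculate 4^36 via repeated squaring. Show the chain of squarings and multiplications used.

Computing 4^36 by squaring (build up from 4^1; each line after the first costs one multiplication):

4^1 = 4
4^2 = (4^1)^2 = 4^2 = 16
4^4 = (4^2)^2 = 16^2 = 256
4^8 = (4^4)^2 = 256^2 = 65536
4^9 = 4 * 4^8 = 4 * 65536 = 262144
4^18 = (4^9)^2 = 262144^2 = 68719476736
4^36 = (4^18)^2 = 68719476736^2 = 4722366482869645213696

Result: 4722366482869645213696
Multiplications needed: 6 (6 lines after 4^1)

4^36 = 4722366482869645213696. Using exponentiation by squaring, this requires 6 multiplications. The key idea: if the exponent is even, square the half-power; if odd, multiply by the base once.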